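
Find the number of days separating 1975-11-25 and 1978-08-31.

1010

November 25, 1975 → November 25, 1976: 366 days (1976 is a leap year).
November 25, 1976 → November 25, 1977: 365 days.
November 1977: 30 − 25 = 5 days remain.
Then December (31), January (31), February 1978 (28), March (31), April (30), May (31), June (30), July (31): 31 + 31 + 28 + 31 + 30 + 31 + 30 + 31 = 243 days.
August 1–31, 1978: 31 days.
Residual: 279 days.
Total: 1010 days.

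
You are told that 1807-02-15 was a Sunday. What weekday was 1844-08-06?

Tuesday

Day-of-year of February 15, 1807: 46.
Day-of-year of August 6, 1844: 219.
1807 has 365 days, so 365 − 46 = 319 days remain in 1807.
Full years 1808–1843: 27 common + 9 leap = 27×365 + 9×366 = 13149 days.
Total: 319 + 13149 + 219 = 13687 days.
13687 mod 7 = 2, so 2 days after Sunday is Tuesday.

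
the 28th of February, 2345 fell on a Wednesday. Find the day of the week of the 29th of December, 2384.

Day-of-year of February 28, 2345: 59.
Day-of-year of December 29, 2384: 364.
2345 has 365 days, so 365 − 59 = 306 days remain in 2345.
Full years 2346–2383: 29 common + 9 leap = 29×365 + 9×366 = 13879 days.
Total: 306 + 13879 + 364 = 14549 days.
14549 mod 7 = 3, so 3 days after Wednesday is Saturday.

Saturday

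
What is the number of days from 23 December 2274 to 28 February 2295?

7372

Day-of-year of December 23, 2274: 357.
Day-of-year of February 28, 2295: 59.
2274 has 365 days, so 365 − 357 = 8 days remain in 2274.
Full years 2275–2294: 15 common + 5 leap = 15×365 + 5×366 = 7305 days.
Total: 8 + 7305 + 59 = 7372 days.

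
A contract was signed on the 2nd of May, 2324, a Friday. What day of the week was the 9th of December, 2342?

From May 2, 2324 to May 2, 2342: 18 years, of which 4 contain a Feb 29 — 14×365 + 4×366 = 6574 days.
May 2342: 31 − 2 = 29 days remain.
Then June (30), July (31), August (31), September (30), October (31), November (30): 30 + 31 + 31 + 30 + 31 + 30 = 183 days.
December 1–9, 2342: 9 days.
Residual: 221 days.
Total: 6795 days.
6795 mod 7 = 5, so 5 days after Friday is Wednesday.

Wednesday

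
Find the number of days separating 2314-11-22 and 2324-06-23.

From November 22, 2314 to November 22, 2323: 9 years, of which 2 contain a Feb 29 — 7×365 + 2×366 = 3287 days.
November 2323: 30 − 22 = 8 days remain.
Then December (31), January (31), February 2324 (29), March (31), April (30), May (31): 31 + 31 + 29 + 31 + 30 + 31 = 183 days.
June 1–23, 2324: 23 days.
Residual: 214 days.
Total: 3501 days.

3501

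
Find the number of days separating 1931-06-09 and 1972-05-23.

From June 9, 1931 to June 9, 1971: 40 years, of which 10 contain a Feb 29 — 30×365 + 10×366 = 14610 days.
June 1971: 30 − 9 = 21 days remain.
Then 10 full months totalling 305 days.
May 1–23, 1972: 23 days.
Residual: 349 days.
Total: 14959 days.

14959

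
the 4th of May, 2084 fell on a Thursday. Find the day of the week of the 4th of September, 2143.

Wednesday

From May 4, 2084 to May 4, 2143: 59 years, of which 13 contain a Feb 29 — 46×365 + 13×366 = 21548 days.
(2100 is not a leap year (divisible by 100 but not 400).)
May 2143: 31 − 4 = 27 days remain.
Then June (30), July (31), August (31): 30 + 31 + 31 = 92 days.
September 1–4, 2143: 4 days.
Residual: 123 days.
Total: 21671 days.
21671 mod 7 = 6, so 6 days after Thursday is Wednesday.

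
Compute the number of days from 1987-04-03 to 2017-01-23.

10888

From April 3, 1987 to April 3, 2016: 29 years, of which 8 contain a Feb 29 — 21×365 + 8×366 = 10593 days.
(2000 is a leap year (divisible by 400).)
April 2016: 30 − 3 = 27 days remain.
Then May (31), June (30), July (31), August (31), September (30), October (31), November (30), December (31): 31 + 30 + 31 + 31 + 30 + 31 + 30 + 31 = 245 days.
January 1–23, 2017: 23 days.
Residual: 295 days.
Total: 10888 days.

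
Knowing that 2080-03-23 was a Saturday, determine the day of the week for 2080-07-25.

March 2080: 31 − 23 = 8 days remain.
Then April (30), May (31), June (30): 30 + 31 + 30 = 91 days.
July 1–25, 2080: 25 days.
Total: 8 + 91 + 25 = 124 days.
124 mod 7 = 5, so 5 days after Saturday is Thursday.

Thursday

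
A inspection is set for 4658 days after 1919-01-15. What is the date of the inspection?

1931-10-17

Count 4658 days after January 15, 1919:
From January 15, 1919 to January 15, 1931: 12 years, of which 3 contain a Feb 29 — 9×365 + 3×366 = 4383 days.
January 1931: 31 − 15 = 16 days remain.
Then February 1931 (28), March (31), April (30), May (31), June (30), July (31), August (31), September (30): 28 + 31 + 30 + 31 + 30 + 31 + 31 + 30 = 242 days.
October 1–17, 1931: 17 days.
Residual: 275 days.
Total: 4658 days.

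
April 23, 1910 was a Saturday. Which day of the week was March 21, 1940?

Day-of-year of April 23, 1910: 113.
Day-of-year of March 21, 1940: 81.
1910 has 365 days, so 365 − 113 = 252 days remain in 1910.
Full years 1911–1939: 22 common + 7 leap = 22×365 + 7×366 = 10592 days.
Total: 252 + 10592 + 81 = 10925 days.
10925 mod 7 = 5, so 5 days after Saturday is Thursday.

Thursday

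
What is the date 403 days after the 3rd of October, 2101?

the 10th of November, 2102

Count 403 days after October 3, 2101:
October 3, 2101 → October 3, 2102: 365 days.
October 2102: 31 − 3 = 28 days remain.
November 1–10, 2102: 10 days.
Residual: 38 days.
Total: 403 days.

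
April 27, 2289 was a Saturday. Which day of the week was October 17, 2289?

Thursday

April 2289: 30 − 27 = 3 days remain.
Then May (31), June (30), July (31), August (31), September (30): 31 + 30 + 31 + 31 + 30 = 153 days.
October 1–17, 2289: 17 days.
Total: 3 + 153 + 17 = 173 days.
173 mod 7 = 5, so 5 days after Saturday is Thursday.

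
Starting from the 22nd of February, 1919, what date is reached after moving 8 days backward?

the 14th of February, 1919

Count 8 days before February 22, 1919:
Within February 1919: 22 − 14 = 8 days.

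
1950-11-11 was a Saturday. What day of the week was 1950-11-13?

Within November 1950: 13 − 11 = 2 days.
2 mod 7 = 2, so 2 days after Saturday is Monday.

Monday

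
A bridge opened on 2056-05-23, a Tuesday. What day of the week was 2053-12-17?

Count forward from the earlier date (December 17, 2053) to the later (May 23, 2056):
Day-of-year of December 17, 2053: 351.
Day-of-year of May 23, 2056: 144.
2053 has 365 days, so 365 − 351 = 14 days remain in 2053.
Full years: 2054: 365; 2055: 365. Sum = 730.
Total: 14 + 730 + 144 = 888 days.
888 mod 7 = 6, so 6 days before Tuesday is Wednesday.

Wednesday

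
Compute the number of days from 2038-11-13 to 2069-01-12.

11018

Day-of-year of November 13, 2038: 317.
Day-of-year of January 12, 2069: 12.
2038 has 365 days, so 365 − 317 = 48 days remain in 2038.
Full years 2039–2068: 22 common + 8 leap = 22×365 + 8×366 = 10958 days.
Total: 48 + 10958 + 12 = 11018 days.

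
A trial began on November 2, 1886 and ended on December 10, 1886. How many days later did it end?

38

November 1886: 30 − 2 = 28 days remain.
December 1–10, 1886: 10 days.
Total: 28 + 10 = 38 days.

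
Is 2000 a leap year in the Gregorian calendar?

Yes

2000 is a leap year (divisible by 400).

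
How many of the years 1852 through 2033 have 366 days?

45

Years divisible by 4: 1852, 1856, …, 2032 — 46 in all.
Of these, 1900 is divisible by 100 but not 400, so not leap.
2000 is divisible by 400, so still leap.
Leap years: 46 − 1 = 45.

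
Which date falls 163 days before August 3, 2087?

February 21, 2087

Count 163 days before August 3, 2087:
February 2087: 28 − 21 = 7 days remain (2087 is not a leap year, so February has 28 days).
Then March (31), April (30), May (31), June (30), July (31): 31 + 30 + 31 + 30 + 31 = 153 days.
August 1–3, 2087: 3 days.
Total: 7 + 153 + 3 = 163 days.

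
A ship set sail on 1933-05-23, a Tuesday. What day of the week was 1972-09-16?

From May 23, 1933 to May 23, 1972: 39 years, of which 10 contain a Feb 29 — 29×365 + 10×366 = 14245 days.
May 1972: 31 − 23 = 8 days remain.
Then June (30), July (31), August (31): 30 + 31 + 31 = 92 days.
September 1–16, 1972: 16 days.
Residual: 116 days.
Total: 14361 days.
14361 mod 7 = 4, so 4 days after Tuesday is Saturday.

Saturday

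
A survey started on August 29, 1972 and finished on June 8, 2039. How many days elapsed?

24389

Day-of-year of August 29, 1972: 242.
Day-of-year of June 8, 2039: 159.
1972 has 366 days, so 366 − 242 = 124 days remain in 1972.
Full years 1973–2038: 50 common + 16 leap = 50×365 + 16×366 = 24106 days.
Total: 124 + 24106 + 159 = 24389 days.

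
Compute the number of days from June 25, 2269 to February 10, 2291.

From June 25, 2269 to June 25, 2290: 21 years, of which 5 contain a Feb 29 — 16×365 + 5×366 = 7670 days.
June 2290: 30 − 25 = 5 days remain.
Then July (31), August (31), September (30), October (31), November (30), December (31), January (31): 31 + 31 + 30 + 31 + 30 + 31 + 31 = 215 days.
February 1–10, 2291: 10 days (2291 is not a leap year).
Residual: 230 days.
Total: 7900 days.

7900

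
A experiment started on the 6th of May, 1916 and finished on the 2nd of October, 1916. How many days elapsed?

May 1916: 31 − 6 = 25 days remain.
Then June (30), July (31), August (31), September (30): 30 + 31 + 31 + 30 = 122 days.
October 1–2, 1916: 2 days.
Total: 25 + 122 + 2 = 149 days.

149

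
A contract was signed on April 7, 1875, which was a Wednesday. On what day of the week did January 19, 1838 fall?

Friday

Count forward from the earlier date (January 19, 1838) to the later (April 7, 1875):
Day-of-year of January 19, 1838: 19.
Day-of-year of April 7, 1875: 97.
1838 has 365 days, so 365 − 19 = 346 days remain in 1838.
Full years 1839–1874: 27 common + 9 leap = 27×365 + 9×366 = 13149 days.
Total: 346 + 13149 + 97 = 13592 days.
13592 mod 7 = 5, so 5 days before Wednesday is Friday.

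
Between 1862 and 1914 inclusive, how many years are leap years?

12

Years divisible by 4: 1864, 1868, …, 1912 — 13 in all.
Of these, 1900 is divisible by 100 but not 400, so not leap.
Leap years: 13 − 1 = 12.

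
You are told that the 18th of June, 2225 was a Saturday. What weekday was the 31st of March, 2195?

Tuesday

Count forward from the earlier date (March 31, 2195) to the later (June 18, 2225):
Day-of-year of March 31, 2195: 90.
Day-of-year of June 18, 2225: 169.
2195 has 365 days, so 365 − 90 = 275 days remain in 2195.
Full years 2196–2224: 22 common + 7 leap = 22×365 + 7×366 = 10592 days.
Total: 275 + 10592 + 169 = 11036 days.
11036 mod 7 = 4, so 4 days before Saturday is Tuesday.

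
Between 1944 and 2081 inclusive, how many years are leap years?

35

Years divisible by 4: 1944, 1948, …, 2080 — 35 in all.
2000 is divisible by 400, so still leap.
No century exceptions apply. Count: 35.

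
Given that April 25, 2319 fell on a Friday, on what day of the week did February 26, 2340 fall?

From April 25, 2319 to April 25, 2339: 20 years, of which 5 contain a Feb 29 — 15×365 + 5×366 = 7305 days.
April 2339: 30 − 25 = 5 days remain.
Then 9 full months totalling 276 days.
February 1–26, 2340: 26 days (2340 is a leap year).
Residual: 307 days.
Total: 7612 days.
7612 mod 7 = 3, so 3 days after Friday is Monday.

Monday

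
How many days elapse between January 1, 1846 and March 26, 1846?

January 1846: 31 − 1 = 30 days remain.
Then February 1846 (28): 28 days.
March 1–26, 1846: 26 days.
Total: 30 + 28 + 26 = 84 days.

84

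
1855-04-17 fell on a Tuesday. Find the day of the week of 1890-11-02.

From April 17, 1855 to April 17, 1890: 35 years, of which 9 contain a Feb 29 — 26×365 + 9×366 = 12784 days.
April 1890: 30 − 17 = 13 days remain.
Then May (31), June (30), July (31), August (31), September (30), October (31): 31 + 30 + 31 + 31 + 30 + 31 = 184 days.
November 1–2, 1890: 2 days.
Residual: 199 days.
Total: 12983 days.
12983 mod 7 = 5, so 5 days after Tuesday is Sunday.

Sunday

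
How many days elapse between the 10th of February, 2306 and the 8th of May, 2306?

87

February 2306: 28 − 10 = 18 days remain (2306 is not a leap year, so February has 28 days).
Then March (31), April (30): 31 + 30 = 61 days.
May 1–8, 2306: 8 days.
Total: 18 + 61 + 8 = 87 days.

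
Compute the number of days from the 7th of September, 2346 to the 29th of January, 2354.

Day-of-year of September 7, 2346: 250.
Day-of-year of January 29, 2354: 29.
2346 has 365 days, so 365 − 250 = 115 days remain in 2346.
Full years 2347–2353: 5 common + 2 leap = 5×365 + 2×366 = 2557 days.
Total: 115 + 2557 + 29 = 2701 days.

2701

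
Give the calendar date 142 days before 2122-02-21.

2121-10-02

Count 142 days before February 21, 2122:
October 2121: 31 − 2 = 29 days remain.
Then November (30), December (31), January (31): 30 + 31 + 31 = 92 days.
February 1–21, 2122: 21 days (2122 is not a leap year).
Total: 29 + 92 + 21 = 142 days.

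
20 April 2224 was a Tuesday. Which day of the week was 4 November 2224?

Thursday

April 2224: 30 − 20 = 10 days remain.
Then May (31), June (30), July (31), August (31), September (30), October (31): 31 + 30 + 31 + 31 + 30 + 31 = 184 days.
November 1–4, 2224: 4 days.
Total: 10 + 184 + 4 = 198 days.
198 mod 7 = 2, so 2 days after Tuesday is Thursday.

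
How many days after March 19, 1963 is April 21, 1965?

March 19, 1963 → March 19, 1964: 366 days (1964 is a leap year).
March 19, 1964 → March 19, 1965: 365 days.
March 1965: 31 − 19 = 12 days remain.
April 1–21, 1965: 21 days.
Residual: 33 days.
Total: 764 days.

764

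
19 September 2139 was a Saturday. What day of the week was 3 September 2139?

Thursday

Count forward from the earlier date (September 3, 2139) to the later (September 19, 2139):
Within September 2139: 19 − 3 = 16 days.
16 mod 7 = 2, so 2 days before Saturday is Thursday.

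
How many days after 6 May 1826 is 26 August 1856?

11070

Day-of-year of May 6, 1826: 126.
Day-of-year of August 26, 1856: 239.
1826 has 365 days, so 365 − 126 = 239 days remain in 1826.
Full years 1827–1855: 22 common + 7 leap = 22×365 + 7×366 = 10592 days.
Total: 239 + 10592 + 239 = 11070 days.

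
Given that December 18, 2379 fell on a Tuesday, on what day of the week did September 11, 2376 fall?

Count forward from the earlier date (September 11, 2376) to the later (December 18, 2379):
September 11, 2376 → September 11, 2377: 365 days.
September 11, 2377 → September 11, 2378: 365 days.
September 11, 2378 → September 11, 2379: 365 days.
September 2379: 30 − 11 = 19 days remain.
Then October (31), November (30): 31 + 30 = 61 days.
December 1–18, 2379: 18 days.
Residual: 98 days.
Total: 1193 days.
1193 mod 7 = 3, so 3 days before Tuesday is Saturday.

Saturday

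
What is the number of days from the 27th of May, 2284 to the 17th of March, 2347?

From May 27, 2284 to May 27, 2346: 62 years, of which 14 contain a Feb 29 — 48×365 + 14×366 = 22644 days.
(2300 is not a leap year (divisible by 100 but not 400).)
May 2346: 31 − 27 = 4 days remain.
Then 9 full months totalling 273 days.
March 1–17, 2347: 17 days.
Residual: 294 days.
Total: 22938 days.

22938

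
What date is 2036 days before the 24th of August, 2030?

the 26th of January, 2025

Count 2036 days before August 24, 2030:
Day-of-year of January 26, 2025: 26.
Day-of-year of August 24, 2030: 236.
2025 has 365 days, so 365 − 26 = 339 days remain in 2025.
Full years: 2026: 365; 2027: 365; 2028: 366; 2029: 365. Sum = 1461.
Total: 339 + 1461 + 236 = 2036 days.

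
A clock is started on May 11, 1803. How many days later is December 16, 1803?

219

May 1803: 31 − 11 = 20 days remain.
Then June (30), July (31), August (31), September (30), October (31), November (30): 30 + 31 + 31 + 30 + 31 + 30 = 183 days.
December 1–16, 1803: 16 days.
Total: 20 + 183 + 16 = 219 days.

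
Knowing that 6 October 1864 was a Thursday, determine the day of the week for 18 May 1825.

Wednesday

Count forward from the earlier date (May 18, 1825) to the later (October 6, 1864):
Day-of-year of May 18, 1825: 138.
Day-of-year of October 6, 1864: 280.
1825 has 365 days, so 365 − 138 = 227 days remain in 1825.
Full years 1826–1863: 29 common + 9 leap = 29×365 + 9×366 = 13879 days.
Total: 227 + 13879 + 280 = 14386 days.
14386 mod 7 = 1, so 1 day before Thursday is Wednesday.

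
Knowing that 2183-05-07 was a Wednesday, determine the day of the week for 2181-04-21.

Count forward from the earlier date (April 21, 2181) to the later (May 7, 2183):
April 21, 2181 → April 21, 2182: 365 days.
April 21, 2182 → April 21, 2183: 365 days.
April 2183: 30 − 21 = 9 days remain.
May 1–7, 2183: 7 days.
Residual: 16 days.
Total: 746 days.
746 mod 7 = 4, so 4 days before Wednesday is Saturday.

Saturday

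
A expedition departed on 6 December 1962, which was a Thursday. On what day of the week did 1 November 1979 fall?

Day-of-year of December 6, 1962: 340.
Day-of-year of November 1, 1979: 305.
1962 has 365 days, so 365 − 340 = 25 days remain in 1962.
Full years 1963–1978: 12 common + 4 leap = 12×365 + 4×366 = 5844 days.
Total: 25 + 5844 + 305 = 6174 days.
6174 is a multiple of 7, so 1 November 1979 falls on the same weekday: Thursday.

Thursday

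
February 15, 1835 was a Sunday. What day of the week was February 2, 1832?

Count forward from the earlier date (February 2, 1832) to the later (February 15, 1835):
Day-of-year of February 2, 1832: 33.
Day-of-year of February 15, 1835: 46.
1832 has 366 days, so 366 − 33 = 333 days remain in 1832.
Full years: 1833: 365; 1834: 365. Sum = 730.
Total: 333 + 730 + 46 = 1109 days.
1109 mod 7 = 3, so 3 days before Sunday is Thursday.

Thursday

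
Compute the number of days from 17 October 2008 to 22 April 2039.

11144

Day-of-year of October 17, 2008: 291.
Day-of-year of April 22, 2039: 112.
2008 has 366 days, so 366 − 291 = 75 days remain in 2008.
Full years 2009–2038: 23 common + 7 leap = 23×365 + 7×366 = 10957 days.
Total: 75 + 10957 + 112 = 11144 days.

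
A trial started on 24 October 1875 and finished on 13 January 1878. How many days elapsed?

812

October 24, 1875 → October 24, 1876: 366 days (1876 is a leap year).
October 24, 1876 → October 24, 1877: 365 days.
October 1877: 31 − 24 = 7 days remain.
Then November (30), December (31): 30 + 31 = 61 days.
January 1–13, 1878: 13 days.
Residual: 81 days.
Total: 812 days.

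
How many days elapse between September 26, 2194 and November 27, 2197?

1158

September 26, 2194 → September 26, 2195: 365 days.
September 26, 2195 → September 26, 2196: 366 days (2196 is a leap year).
September 26, 2196 → September 26, 2197: 365 days.
September 2197: 30 − 26 = 4 days remain.
Then October (31): 31 days.
November 1–27, 2197: 27 days.
Residual: 62 days.
Total: 1158 days.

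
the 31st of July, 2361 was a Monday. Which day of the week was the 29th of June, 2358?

Count forward from the earlier date (June 29, 2358) to the later (July 31, 2361):
Day-of-year of June 29, 2358: 180.
Day-of-year of July 31, 2361: 212.
2358 has 365 days, so 365 − 180 = 185 days remain in 2358.
Full years: 2359: 365; 2360: 366. Sum = 731.
Total: 185 + 731 + 212 = 1128 days.
1128 mod 7 = 1, so 1 day before Monday is Sunday.

Sunday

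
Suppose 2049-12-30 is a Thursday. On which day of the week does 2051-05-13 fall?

December 30, 2049 → December 30, 2050: 365 days.
December 2050: 31 − 30 = 1 day remains.
Then January (31), February 2051 (28), March (31), April (30): 31 + 28 + 31 + 30 = 120 days.
May 1–13, 2051: 13 days.
Residual: 134 days.
Total: 499 days.
499 mod 7 = 2, so 2 days after Thursday is Saturday.

Saturday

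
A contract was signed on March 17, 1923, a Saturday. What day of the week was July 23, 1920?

Count forward from the earlier date (July 23, 1920) to the later (March 17, 1923):
Day-of-year of July 23, 1920: 205.
Day-of-year of March 17, 1923: 76.
1920 has 366 days, so 366 − 205 = 161 days remain in 1920.
Full years: 1921: 365; 1922: 365. Sum = 730.
Total: 161 + 730 + 76 = 967 days.
967 mod 7 = 1, so 1 day before Saturday is Friday.

Friday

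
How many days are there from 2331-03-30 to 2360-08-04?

Day-of-year of March 30, 2331: 89.
Day-of-year of August 4, 2360: 217.
2331 has 365 days, so 365 − 89 = 276 days remain in 2331.
Full years 2332–2359: 21 common + 7 leap = 21×365 + 7×366 = 10227 days.
Total: 276 + 10227 + 217 = 10720 days.

10720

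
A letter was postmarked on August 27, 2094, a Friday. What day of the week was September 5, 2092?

Friday

Count forward from the earlier date (September 5, 2092) to the later (August 27, 2094):
Day-of-year of September 5, 2092: 249.
Day-of-year of August 27, 2094: 239.
2092 has 366 days, so 366 − 249 = 117 days remain in 2092.
Full years: 2093: 365. Sum = 365.
Total: 117 + 365 + 239 = 721 days.
721 is a multiple of 7, so September 5, 2092 falls on the same weekday: Friday.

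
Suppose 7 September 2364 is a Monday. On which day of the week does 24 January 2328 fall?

Count forward from the earlier date (January 24, 2328) to the later (September 7, 2364):
Day-of-year of January 24, 2328: 24.
Day-of-year of September 7, 2364: 251.
2328 has 366 days, so 366 − 24 = 342 days remain in 2328.
Full years 2329–2363: 27 common + 8 leap = 27×365 + 8×366 = 12783 days.
Total: 342 + 12783 + 251 = 13376 days.
13376 mod 7 = 6, so 6 days before Monday is Tuesday.

Tuesday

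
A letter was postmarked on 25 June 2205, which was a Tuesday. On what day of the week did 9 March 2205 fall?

Count forward from the earlier date (March 9, 2205) to the later (June 25, 2205):
March 2205: 31 − 9 = 22 days remain.
Then April (30), May (31): 30 + 31 = 61 days.
June 1–25, 2205: 25 days.
Total: 22 + 61 + 25 = 108 days.
108 mod 7 = 3, so 3 days before Tuesday is Saturday.

Saturday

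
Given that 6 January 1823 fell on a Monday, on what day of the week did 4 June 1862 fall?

Wednesday

Day-of-year of January 6, 1823: 6.
Day-of-year of June 4, 1862: 155.
1823 has 365 days, so 365 − 6 = 359 days remain in 1823.
Full years 1824–1861: 28 common + 10 leap = 28×365 + 10×366 = 13880 days.
Total: 359 + 13880 + 155 = 14394 days.
14394 mod 7 = 2, so 2 days after Monday is Wednesday.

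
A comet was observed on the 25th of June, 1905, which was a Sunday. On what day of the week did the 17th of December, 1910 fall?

Saturday

June 25, 1905 → June 25, 1906: 365 days.
June 25, 1906 → June 25, 1907: 365 days.
June 25, 1907 → June 25, 1908: 366 days (1908 is a leap year).
June 25, 1908 → June 25, 1909: 365 days.
June 25, 1909 → June 25, 1910: 365 days.
June 1910: 30 − 25 = 5 days remain.
Then July (31), August (31), September (30), October (31), November (30): 31 + 31 + 30 + 31 + 30 = 153 days.
December 1–17, 1910: 17 days.
Residual: 175 days.
Total: 2001 days.
2001 mod 7 = 6, so 6 days after Sunday is Saturday.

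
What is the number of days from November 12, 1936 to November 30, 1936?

Within November 1936: 30 − 12 = 18 days.

18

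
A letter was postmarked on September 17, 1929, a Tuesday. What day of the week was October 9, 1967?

Day-of-year of September 17, 1929: 260.
Day-of-year of October 9, 1967: 282.
1929 has 365 days, so 365 − 260 = 105 days remain in 1929.
Full years 1930–1966: 28 common + 9 leap = 28×365 + 9×366 = 13514 days.
Total: 105 + 13514 + 282 = 13901 days.
13901 mod 7 = 6, so 6 days after Tuesday is Monday.

Monday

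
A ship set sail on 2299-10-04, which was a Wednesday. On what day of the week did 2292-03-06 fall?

Sunday

Count forward from the earlier date (March 6, 2292) to the later (October 4, 2299):
From March 6, 2292 to March 6, 2299: 7 years, of which 1 contains a Feb 29 — 6×365 + 1×366 = 2556 days.
March 2299: 31 − 6 = 25 days remain.
Then April (30), May (31), June (30), July (31), August (31), September (30): 30 + 31 + 30 + 31 + 31 + 30 = 183 days.
October 1–4, 2299: 4 days.
Residual: 212 days.
Total: 2768 days.
2768 mod 7 = 3, so 3 days before Wednesday is Sunday.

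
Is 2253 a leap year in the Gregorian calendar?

2253 is not a leap year.

No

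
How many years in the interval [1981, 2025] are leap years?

Years divisible by 4 in [1981, 2025]: 1984, 1988, 1992, 1996, 2000, 2004, 2008, 2012, 2016, 2020, 2024.
2000 is divisible by 400, so still leap.
No century exceptions apply. Count: 11.

11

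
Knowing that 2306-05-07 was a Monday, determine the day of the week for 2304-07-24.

Count forward from the earlier date (July 24, 2304) to the later (May 7, 2306):
July 2304: 31 − 24 = 7 days remain.
Then 21 full months totalling 638 days.
May 1–7, 2306: 7 days.
Total: 7 + 638 + 7 = 652 days.
652 mod 7 = 1, so 1 day before Monday is Sunday.

Sunday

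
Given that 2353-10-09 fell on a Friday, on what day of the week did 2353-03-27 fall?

Count forward from the earlier date (March 27, 2353) to the later (October 9, 2353):
March 2353: 31 − 27 = 4 days remain.
Then April (30), May (31), June (30), July (31), August (31), September (30): 30 + 31 + 30 + 31 + 31 + 30 = 183 days.
October 1–9, 2353: 9 days.
Total: 4 + 183 + 9 = 196 days.
196 is a multiple of 7, so 2353-03-27 falls on the same weekday: Friday.

Friday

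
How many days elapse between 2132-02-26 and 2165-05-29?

12146

Day-of-year of February 26, 2132: 57.
Day-of-year of May 29, 2165: 149.
2132 has 366 days, so 366 − 57 = 309 days remain in 2132.
Full years 2133–2164: 24 common + 8 leap = 24×365 + 8×366 = 11688 days.
Total: 309 + 11688 + 149 = 12146 days.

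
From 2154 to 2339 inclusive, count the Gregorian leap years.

44

Years divisible by 4: 2156, 2160, …, 2336 — 46 in all.
Of these, 2200, 2300 are divisible by 100 but not 400, so not leap.
Leap years: 46 − 2 = 44.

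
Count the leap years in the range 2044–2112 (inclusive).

17

Years divisible by 4: 2044, 2048, …, 2112 — 18 in all.
Of these, 2100 is divisible by 100 but not 400, so not leap.
Leap years: 18 − 1 = 17.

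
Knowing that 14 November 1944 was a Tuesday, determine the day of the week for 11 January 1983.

Tuesday

Day-of-year of November 14, 1944: 319.
Day-of-year of January 11, 1983: 11.
1944 has 366 days, so 366 − 319 = 47 days remain in 1944.
Full years 1945–1982: 29 common + 9 leap = 29×365 + 9×366 = 13879 days.
Total: 47 + 13879 + 11 = 13937 days.
13937 is a multiple of 7, so 11 January 1983 falls on the same weekday: Tuesday.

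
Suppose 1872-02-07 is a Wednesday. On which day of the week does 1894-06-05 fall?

From February 7, 1872 to February 7, 1894: 22 years, of which 6 contain a Feb 29 — 16×365 + 6×366 = 8036 days.
February 1894: 28 − 7 = 21 days remain (1894 is not a leap year, so February has 28 days).
Then March (31), April (30), May (31): 31 + 30 + 31 = 92 days.
June 1–5, 1894: 5 days.
Residual: 118 days.
Total: 8154 days.
8154 mod 7 = 6, so 6 days after Wednesday is Tuesday.

Tuesday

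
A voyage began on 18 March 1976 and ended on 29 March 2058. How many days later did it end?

From March 18, 1976 to March 18, 2058: 82 years, of which 20 contain a Feb 29 — 62×365 + 20×366 = 29950 days.
(2000 is a leap year (divisible by 400).)
Within March 2058: 29 − 18 = 11 days.
Total: 29961 days.

29961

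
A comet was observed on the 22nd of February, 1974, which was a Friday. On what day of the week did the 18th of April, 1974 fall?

Thursday

February 1974: 28 − 22 = 6 days remain (1974 is not a leap year, so February has 28 days).
Then March (31): 31 days.
April 1–18, 1974: 18 days.
Total: 6 + 31 + 18 = 55 days.
55 mod 7 = 6, so 6 days after Friday is Thursday.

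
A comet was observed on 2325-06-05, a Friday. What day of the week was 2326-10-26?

June 5, 2325 → June 5, 2326: 365 days.
June 2326: 30 − 5 = 25 days remain.
Then July (31), August (31), September (30): 31 + 31 + 30 = 92 days.
October 1–26, 2326: 26 days.
Residual: 143 days.
Total: 508 days.
508 mod 7 = 4, so 4 days after Friday is Tuesday.

Tuesday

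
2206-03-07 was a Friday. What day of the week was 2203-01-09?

Count forward from the earlier date (January 9, 2203) to the later (March 7, 2206):
Day-of-year of January 9, 2203: 9.
Day-of-year of March 7, 2206: 66.
2203 has 365 days, so 365 − 9 = 356 days remain in 2203.
Full years: 2204: 366; 2205: 365. Sum = 731.
Total: 356 + 731 + 66 = 1153 days.
1153 mod 7 = 5, so 5 days before Friday is Sunday.

Sunday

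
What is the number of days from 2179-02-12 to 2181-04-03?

781

February 2179: 28 − 12 = 16 days remain (2179 is not a leap year, so February has 28 days).
Then 25 full months totalling 762 days.
April 1–3, 2181: 3 days.
Total: 16 + 762 + 3 = 781 days.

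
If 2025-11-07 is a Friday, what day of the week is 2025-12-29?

Monday

November 2025: 30 − 7 = 23 days remain.
December 1–29, 2025: 29 days.
Total: 23 + 29 = 52 days.
52 mod 7 = 3, so 3 days after Friday is Monday.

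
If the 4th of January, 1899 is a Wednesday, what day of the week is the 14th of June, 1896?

Count forward from the earlier date (June 14, 1896) to the later (January 4, 1899):
June 14, 1896 → June 14, 1897: 365 days.
June 14, 1897 → June 14, 1898: 365 days.
June 1898: 30 − 14 = 16 days remain.
Then July (31), August (31), September (30), October (31), November (30), December (31): 31 + 31 + 30 + 31 + 30 + 31 = 184 days.
January 1–4, 1899: 4 days.
Residual: 204 days.
Total: 934 days.
934 mod 7 = 3, so 3 days before Wednesday is Sunday.

Sunday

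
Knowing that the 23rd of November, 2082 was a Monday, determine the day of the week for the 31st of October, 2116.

Saturday

Day-of-year of November 23, 2082: 327.
Day-of-year of October 31, 2116: 305.
2082 has 365 days, so 365 − 327 = 38 days remain in 2082.
Full years 2083–2115: 26 common + 7 leap = 26×365 + 7×366 = 12052 days.
Total: 38 + 12052 + 305 = 12395 days.
12395 mod 7 = 5, so 5 days after Monday is Saturday.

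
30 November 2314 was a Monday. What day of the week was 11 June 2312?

Tuesday

Count forward from the earlier date (June 11, 2312) to the later (November 30, 2314):
Day-of-year of June 11, 2312: 163.
Day-of-year of November 30, 2314: 334.
2312 has 366 days, so 366 − 163 = 203 days remain in 2312.
Full years: 2313: 365. Sum = 365.
Total: 203 + 365 + 334 = 902 days.
902 mod 7 = 6, so 6 days before Monday is Tuesday.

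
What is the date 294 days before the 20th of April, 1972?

the 1st of July, 1971

Count 294 days before April 20, 1972:
Day-of-year of July 1, 1971: 182.
Day-of-year of April 20, 1972: 111.
1971 has 365 days, so 365 − 182 = 183 days remain in 1971.
Total: 183 + 111 = 294 days.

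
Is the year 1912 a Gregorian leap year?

1912 is a leap year.

Yes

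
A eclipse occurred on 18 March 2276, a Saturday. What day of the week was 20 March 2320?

From March 18, 2276 to March 18, 2320: 44 years, of which 10 contain a Feb 29 — 34×365 + 10×366 = 16070 days.
(2300 is not a leap year (divisible by 100 but not 400).)
Within March 2320: 20 − 18 = 2 days.
Total: 16072 days.
16072 is a multiple of 7, so 20 March 2320 falls on the same weekday: Saturday.

Saturday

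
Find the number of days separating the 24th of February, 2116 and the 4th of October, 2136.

7528

Day-of-year of February 24, 2116: 55.
Day-of-year of October 4, 2136: 278.
2116 has 366 days, so 366 − 55 = 311 days remain in 2116.
Full years 2117–2135: 15 common + 4 leap = 15×365 + 4×366 = 6939 days.
Total: 311 + 6939 + 278 = 7528 days.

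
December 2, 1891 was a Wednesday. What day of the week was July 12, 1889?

Count forward from the earlier date (July 12, 1889) to the later (December 2, 1891):
July 1889: 31 − 12 = 19 days remain.
Then 28 full months totalling 852 days.
December 1–2, 1891: 2 days.
Total: 19 + 852 + 2 = 873 days.
873 mod 7 = 5, so 5 days before Wednesday is Friday.

Friday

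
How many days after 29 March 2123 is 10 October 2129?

Day-of-year of March 29, 2123: 88.
Day-of-year of October 10, 2129: 283.
2123 has 365 days, so 365 − 88 = 277 days remain in 2123.
Full years: 2124: 366; 2125: 365; 2126: 365; 2127: 365; 2128: 366. Sum = 1827.
Total: 277 + 1827 + 283 = 2387 days.

2387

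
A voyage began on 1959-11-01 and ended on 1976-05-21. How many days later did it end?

Day-of-year of November 1, 1959: 305.
Day-of-year of May 21, 1976: 142.
1959 has 365 days, so 365 − 305 = 60 days remain in 1959.
Full years 1960–1975: 12 common + 4 leap = 12×365 + 4×366 = 5844 days.
Total: 60 + 5844 + 142 = 6046 days.

6046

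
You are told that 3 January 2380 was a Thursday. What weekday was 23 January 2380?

Within January 2380: 23 − 3 = 20 days.
20 mod 7 = 6, so 6 days after Thursday is Wednesday.

Wednesday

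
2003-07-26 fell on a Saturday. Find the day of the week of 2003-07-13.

Sunday

Count forward from the earlier date (July 13, 2003) to the later (July 26, 2003):
Within July 2003: 26 − 13 = 13 days.
13 mod 7 = 6, so 6 days before Saturday is Sunday.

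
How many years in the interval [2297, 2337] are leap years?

Years divisible by 4 in [2297, 2337]: 2300, 2304, 2308, 2312, 2316, 2320, 2324, 2328, 2332, 2336.
Of these, 2300 is divisible by 100 but not 400, so not leap.
Leap years: 10 − 1 = 9.

9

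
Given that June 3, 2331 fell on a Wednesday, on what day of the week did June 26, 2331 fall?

Friday

Within June 2331: 26 − 3 = 23 days.
23 mod 7 = 2, so 2 days after Wednesday is Friday.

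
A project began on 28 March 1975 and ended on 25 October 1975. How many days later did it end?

March 1975: 31 − 28 = 3 days remain.
Then April (30), May (31), June (30), July (31), August (31), September (30): 30 + 31 + 30 + 31 + 31 + 30 = 183 days.
October 1–25, 1975: 25 days.
Total: 3 + 183 + 25 = 211 days.

211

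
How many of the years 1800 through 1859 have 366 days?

14

Years divisible by 4: 1800, 1804, …, 1856 — 15 in all.
Of these, 1800 is divisible by 100 but not 400, so not leap.
Leap years: 15 − 1 = 14.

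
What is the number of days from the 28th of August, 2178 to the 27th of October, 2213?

From August 28, 2178 to August 28, 2213: 35 years, of which 8 contain a Feb 29 — 27×365 + 8×366 = 12783 days.
(2200 is not a leap year (divisible by 100 but not 400).)
August 2213: 31 − 28 = 3 days remain.
Then September (30): 30 days.
October 1–27, 2213: 27 days.
Residual: 60 days.
Total: 12843 days.

12843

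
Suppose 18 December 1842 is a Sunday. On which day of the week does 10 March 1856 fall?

Day-of-year of December 18, 1842: 352.
Day-of-year of March 10, 1856: 70.
1842 has 365 days, so 365 − 352 = 13 days remain in 1842.
Full years 1843–1855: 10 common + 3 leap = 10×365 + 3×366 = 4748 days.
Total: 13 + 4748 + 70 = 4831 days.
4831 mod 7 = 1, so 1 day after Sunday is Monday.

Monday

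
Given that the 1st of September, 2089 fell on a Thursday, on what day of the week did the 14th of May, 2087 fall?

Wednesday

Count forward from the earlier date (May 14, 2087) to the later (September 1, 2089):
May 2087: 31 − 14 = 17 days remain.
Then 27 full months totalling 823 days.
September 1, 2089: 1 day.
Total: 17 + 823 + 1 = 841 days.
841 mod 7 = 1, so 1 day before Thursday is Wednesday.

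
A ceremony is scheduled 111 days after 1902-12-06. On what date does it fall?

1903-03-27

Count 111 days after December 6, 1902:
December 1902: 31 − 6 = 25 days remain.
Then January (31), February 1903 (28): 31 + 28 = 59 days.
March 1–27, 1903: 27 days.
Total: 25 + 59 + 27 = 111 days.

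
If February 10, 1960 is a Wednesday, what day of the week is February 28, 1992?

Friday

From February 10, 1960 to February 10, 1992: 32 years, of which 8 contain a Feb 29 — 24×365 + 8×366 = 11688 days.
Within February 1992: 28 − 10 = 18 days.
Total: 11706 days.
11706 mod 7 = 2, so 2 days after Wednesday is Friday.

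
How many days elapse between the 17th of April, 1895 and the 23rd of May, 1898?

1132

April 17, 1895 → April 17, 1896: 366 days (1896 is a leap year).
April 17, 1896 → April 17, 1897: 365 days.
April 17, 1897 → April 17, 1898: 365 days.
April 1898: 30 − 17 = 13 days remain.
May 1–23, 1898: 23 days.
Residual: 36 days.
Total: 1132 days.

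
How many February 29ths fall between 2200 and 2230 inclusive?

7

Years divisible by 4 in [2200, 2230]: 2200, 2204, 2208, 2212, 2216, 2220, 2224, 2228.
Of these, 2200 is divisible by 100 but not 400, so not leap.
Leap years: 8 − 1 = 7.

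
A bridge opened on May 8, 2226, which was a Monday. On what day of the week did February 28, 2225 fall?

Monday

Count forward from the earlier date (February 28, 2225) to the later (May 8, 2226):
February 2225: 28 − 28 = 0 days remain (2225 is not a leap year, so February has 28 days).
Then 14 full months totalling 426 days.
May 1–8, 2226: 8 days.
Total: 0 + 426 + 8 = 434 days.
434 is a multiple of 7, so February 28, 2225 falls on the same weekday: Monday.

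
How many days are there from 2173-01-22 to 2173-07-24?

January 2173: 31 − 22 = 9 days remain.
Then February 2173 (28), March (31), April (30), May (31), June (30): 28 + 31 + 30 + 31 + 30 = 150 days.
July 1–24, 2173: 24 days.
Total: 9 + 150 + 24 = 183 days.

183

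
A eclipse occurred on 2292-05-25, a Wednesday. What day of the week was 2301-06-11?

Tuesday

From May 25, 2292 to May 25, 2301: 9 years, of which 1 contains a Feb 29 — 8×365 + 1×366 = 3286 days.
(2300 is not a leap year (divisible by 100 but not 400).)
May 2301: 31 − 25 = 6 days remain.
June 1–11, 2301: 11 days.
Residual: 17 days.
Total: 3303 days.
3303 mod 7 = 6, so 6 days after Wednesday is Tuesday.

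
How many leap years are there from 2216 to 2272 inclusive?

15

Years divisible by 4: 2216, 2220, …, 2272 — 15 in all.
No century exceptions apply. Count: 15.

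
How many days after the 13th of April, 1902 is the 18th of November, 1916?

5333

Day-of-year of April 13, 1902: 103.
Day-of-year of November 18, 1916: 323.
1902 has 365 days, so 365 − 103 = 262 days remain in 1902.
Full years 1903–1915: 10 common + 3 leap = 10×365 + 3×366 = 4748 days.
Total: 262 + 4748 + 323 = 5333 days.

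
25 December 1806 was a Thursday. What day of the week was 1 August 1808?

Monday

December 1806: 31 − 25 = 6 days remain.
Then 19 full months totalling 578 days.
August 1, 1808: 1 day.
Total: 6 + 578 + 1 = 585 days.
585 mod 7 = 4, so 4 days after Thursday is Monday.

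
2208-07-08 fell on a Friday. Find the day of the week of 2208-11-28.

Monday

July 2208: 31 − 8 = 23 days remain.
Then August (31), September (30), October (31): 31 + 30 + 31 = 92 days.
November 1–28, 2208: 28 days.
Total: 23 + 92 + 28 = 143 days.
143 mod 7 = 3, so 3 days after Friday is Monday.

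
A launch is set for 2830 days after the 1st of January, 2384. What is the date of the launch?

the 1st of October, 2391

Count 2830 days after January 1, 2384:
Day-of-year of January 1, 2384: 1.
Day-of-year of October 1, 2391: 274.
2384 has 366 days, so 366 − 1 = 365 days remain in 2384.
Full years: 2385: 365; 2386: 365; 2387: 365; 2388: 366; 2389: 365; 2390: 365. Sum = 2191.
Total: 365 + 2191 + 274 = 2830 days.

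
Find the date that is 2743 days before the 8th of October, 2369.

the 5th of April, 2362

Count 2743 days before October 8, 2369:
From April 5, 2362 to April 5, 2369: 7 years, of which 2 contain a Feb 29 — 5×365 + 2×366 = 2557 days.
April 2369: 30 − 5 = 25 days remain.
Then May (31), June (30), July (31), August (31), September (30): 31 + 30 + 31 + 31 + 30 = 153 days.
October 1–8, 2369: 8 days.
Residual: 186 days.
Total: 2743 days.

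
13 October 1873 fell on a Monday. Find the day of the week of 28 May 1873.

Wednesday

Count forward from the earlier date (May 28, 1873) to the later (October 13, 1873):
May 1873: 31 − 28 = 3 days remain.
Then June (30), July (31), August (31), September (30): 30 + 31 + 31 + 30 = 122 days.
October 1–13, 1873: 13 days.
Total: 3 + 122 + 13 = 138 days.
138 mod 7 = 5, so 5 days before Monday is Wednesday.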